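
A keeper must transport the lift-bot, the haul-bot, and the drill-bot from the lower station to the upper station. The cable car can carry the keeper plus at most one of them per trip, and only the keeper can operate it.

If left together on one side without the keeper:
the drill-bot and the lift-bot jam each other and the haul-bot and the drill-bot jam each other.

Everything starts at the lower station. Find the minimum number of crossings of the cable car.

Counting alone: the keeper can take at most 1 across per trip to the upper station, so moving all 3 needs at least 3 loaded trips out, with a return between consecutive ones — at least 5 crossings.
The safety rule pushes this higher. Following every safe sequence of crossings, the most of the 3 that can be at the upper station as the cable car arrives there on crossing 5 is 2 — never all 3.
So no plan with fewer than 7 crossings exists, and this one achieves 7:
1. Keeper goes to the upper station with the drill-bot.  [the lower station: the haul-bot, the lift-bot | the upper station: the drill-bot]
2. Keeper goes back to the lower station alone.  [the lower station: the haul-bot, the lift-bot | the upper station: the drill-bot]
3. Keeper goes to the upper station with the lift-bot.  [the lower station: the haul-bot | the upper station: the drill-bot, the lift-bot]
4. Keeper goes back to the lower station with the drill-bot.  [the lower station: the drill-bot, the haul-bot | the upper station: the lift-bot]
5. Keeper goes to the upper station with the haul-bot.  [the lower station: the drill-bot | the upper station: the haul-bot, the lift-bot]
6. Keeper goes back to the lower station alone.  [the lower station: the drill-bot | the upper station: the haul-bot, the lift-bot]
7. Keeper goes to the upper station with the drill-bot.  [the lower station: — | the upper station: the drill-bot, the haul-bot, the lift-bot]

7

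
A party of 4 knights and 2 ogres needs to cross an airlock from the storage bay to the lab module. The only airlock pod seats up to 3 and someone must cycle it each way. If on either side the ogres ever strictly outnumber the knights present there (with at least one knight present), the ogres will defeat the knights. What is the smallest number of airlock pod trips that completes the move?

5

Counting alone: each trip to the lab module takes at most 3 across and each return brings at least 1 back, so after t trips out (and t−1 returns) at most 3t − (t−1) of the 6 are across; that first reaches 6 at t = 3, so at least 5 crossings are needed.
The plan below uses exactly 5 crossings, so it is optimal:
1. 2 ogres → the lab module.  (the storage bay: 4K 0O; the lab module: 0K 2O)
2. 1 ogre ← the storage bay.  (the storage bay: 4K 1O; the lab module: 0K 1O)
3. 2 knights and 1 ogre → the lab module.  (the storage bay: 2K 0O; the lab module: 2K 2O)
4. 1 ogre ← the storage bay.  (the storage bay: 2K 1O; the lab module: 2K 1O)
5. 2 knights and 1 ogre → the lab module.  (the storage bay: 0K 0O; the lab module: 4K 2O)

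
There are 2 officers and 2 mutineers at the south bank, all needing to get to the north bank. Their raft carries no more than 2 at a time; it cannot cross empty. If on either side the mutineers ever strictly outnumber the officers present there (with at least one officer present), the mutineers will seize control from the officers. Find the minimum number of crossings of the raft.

5

Counting alone: each trip to the north bank takes at most 2 across and each return brings at least 1 back, so after t trips out (and t−1 returns) at most 2t − (t−1) of the 4 are across; that first reaches 4 at t = 3, so at least 5 crossings are needed.
The plan below uses exactly 5 crossings, so it is optimal:
1. 2 mutineers → the north bank.  (the south bank: 2O 0M; the north bank: 0O 2M)
2. 1 mutineer ← the south bank.  (the south bank: 2O 1M; the north bank: 0O 1M)
3. 2 officers → the north bank.  (the south bank: 0O 1M; the north bank: 2O 1M)
4. 1 mutineer ← the south bank.  (the south bank: 0O 2M; the north bank: 2O 0M)
5. 2 mutineers → the north bank.  (the south bank: 0O 0M; the north bank: 2O 2M)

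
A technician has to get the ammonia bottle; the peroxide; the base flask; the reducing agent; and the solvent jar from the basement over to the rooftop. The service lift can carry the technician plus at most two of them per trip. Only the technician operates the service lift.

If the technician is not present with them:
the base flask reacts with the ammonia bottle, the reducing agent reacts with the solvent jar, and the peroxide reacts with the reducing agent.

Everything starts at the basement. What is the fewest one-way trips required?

Counting alone: the technician can take at most 2 across per trip to the rooftop, so moving all 5 needs at least 3 loaded trips out, with a return between consecutive ones — at least 5 crossings.
The plan below uses exactly 5 crossings, so it is optimal:
1. Technician goes to the rooftop with the ammonia bottle and the reducing agent.  [the basement: the base flask, the peroxide, the solvent jar | the rooftop: the ammonia bottle, the reducing agent]
2. Technician goes back to the basement alone.  [the basement: the base flask, the peroxide, the solvent jar | the rooftop: the ammonia bottle, the reducing agent]
3. Technician goes to the rooftop with the peroxide and the solvent jar.  [the basement: the base flask | the rooftop: the ammonia bottle, the peroxide, the reducing agent, the solvent jar]
4. Technician goes back to the basement with the reducing agent.  [the basement: the base flask, the reducing agent | the rooftop: the ammonia bottle, the peroxide, the solvent jar]
5. Technician goes to the rooftop with the base flask and the reducing agent.  [the basement: — | the rooftop: the ammonia bottle, the base flask, the peroxide, the reducing agent, the solvent jar]

5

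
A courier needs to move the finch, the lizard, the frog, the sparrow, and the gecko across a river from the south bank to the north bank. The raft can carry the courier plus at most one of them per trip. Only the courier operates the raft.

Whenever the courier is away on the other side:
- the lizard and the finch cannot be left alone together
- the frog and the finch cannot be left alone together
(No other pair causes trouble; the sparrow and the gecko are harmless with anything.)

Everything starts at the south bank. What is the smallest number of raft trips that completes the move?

11

Counting alone: the courier can take at most 1 across per trip to the north bank, so moving all 5 needs at least 5 loaded trips out, with a return between consecutive ones — at least 9 crossings.
The safety rule pushes this higher. Following every safe sequence of crossings, the most of the 5 that can be at the north bank as the raft arrives there on crossing 9 is 4 — never all 5.
So no plan with fewer than 11 crossings exists, and this one achieves 11:
1. Courier goes to the north bank with the finch.  [the south bank: the frog, the gecko, the lizard, the sparrow | the north bank: the finch]
2. Courier goes back to the south bank alone.  [the south bank: the frog, the gecko, the lizard, the sparrow | the north bank: the finch]
3. Courier goes to the north bank with the lizard.  [the south bank: the frog, the gecko, the sparrow | the north bank: the finch, the lizard]
4. Courier goes back to the south bank with the finch.  [the south bank: the finch, the frog, the gecko, the sparrow | the north bank: the lizard]
5. Courier goes to the north bank with the frog.  [the south bank: the finch, the gecko, the sparrow | the north bank: the frog, the lizard]
6. Courier goes back to the south bank alone.  [the south bank: the finch, the gecko, the sparrow | the north bank: the frog, the lizard]
7. Courier goes to the north bank with the sparrow.  [the south bank: the finch, the gecko | the north bank: the frog, the lizard, the sparrow]
8. Courier goes back to the south bank alone.  [the south bank: the finch, the gecko | the north bank: the frog, the lizard, the sparrow]
9. Courier goes to the north bank with the gecko.  [the south bank: the finch | the north bank: the frog, the gecko, the lizard, the sparrow]
10. Courier goes back to the south bank alone.  [the south bank: the finch | the north bank: the frog, the gecko, the lizard, the sparrow]
11. Courier goes to the north bank with the finch.  [the south bank: — | the north bank: the finch, the frog, the gecko, the lizard, the sparrow]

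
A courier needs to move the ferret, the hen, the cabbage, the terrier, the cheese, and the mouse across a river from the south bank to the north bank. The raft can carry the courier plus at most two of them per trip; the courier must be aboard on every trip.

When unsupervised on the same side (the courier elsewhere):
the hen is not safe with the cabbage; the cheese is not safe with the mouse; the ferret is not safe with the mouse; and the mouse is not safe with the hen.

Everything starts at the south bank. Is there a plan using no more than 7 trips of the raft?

Yes

Yes — this plan uses 7 crossings (≤ 7):
1. Courier goes to the north bank with the hen and the mouse.  [the south bank: the cabbage, the cheese, the ferret, the terrier | the north bank: the hen, the mouse]
2. Courier goes back to the south bank with the hen.  [the south bank: the cabbage, the cheese, the ferret, the hen, the terrier | the north bank: the mouse]
3. Courier goes to the north bank with the ferret and the hen.  [the south bank: the cabbage, the cheese, the terrier | the north bank: the ferret, the hen, the mouse]
4. Courier goes back to the south bank with the mouse.  [the south bank: the cabbage, the cheese, the mouse, the terrier | the north bank: the ferret, the hen]
5. Courier goes to the north bank with the cheese and the terrier.  [the south bank: the cabbage, the mouse | the north bank: the cheese, the ferret, the hen, the terrier]
6. Courier goes back to the south bank alone.  [the south bank: the cabbage, the mouse | the north bank: the cheese, the ferret, the hen, the terrier]
7. Courier goes to the north bank with the cabbage and the mouse.  [the south bank: — | the north bank: the cabbage, the cheese, the ferret, the hen, the mouse, the terrier]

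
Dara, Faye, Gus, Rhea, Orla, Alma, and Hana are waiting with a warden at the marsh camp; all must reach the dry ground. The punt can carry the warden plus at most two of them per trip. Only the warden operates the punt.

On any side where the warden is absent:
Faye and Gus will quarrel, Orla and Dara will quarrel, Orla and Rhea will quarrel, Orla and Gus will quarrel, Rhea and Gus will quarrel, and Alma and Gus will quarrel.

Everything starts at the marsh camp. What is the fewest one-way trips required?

Counting alone: the warden can take at most 2 across per trip to the dry ground, so moving all 7 needs at least 4 loaded trips out, with a return between consecutive ones — at least 7 crossings.
The safety rule pushes this higher. Following every safe sequence of crossings, the most of the 7 that can be at the dry ground as the punt arrives there on crossings 7, 9 is 5, 6 respectively — never all 7.
So no plan with fewer than 11 crossings exists, and this one achieves 11:
1. Warden goes to the dry ground with Gus and Orla.
2. Warden goes back to the marsh camp with Gus.
3. Warden goes to the dry ground with Dara and Gus.
4. Warden goes back to the marsh camp with Orla.
5. Warden goes to the dry ground with Faye and Rhea.
6. Warden goes back to the marsh camp with Gus.
7. Warden goes to the dry ground with Alma and Gus.
8. Warden goes back to the marsh camp with Gus.
9. Warden goes to the dry ground with Gus and Hana.
10. Warden goes back to the marsh camp with Gus.
11. Warden goes to the dry ground with Gus and Orla.

11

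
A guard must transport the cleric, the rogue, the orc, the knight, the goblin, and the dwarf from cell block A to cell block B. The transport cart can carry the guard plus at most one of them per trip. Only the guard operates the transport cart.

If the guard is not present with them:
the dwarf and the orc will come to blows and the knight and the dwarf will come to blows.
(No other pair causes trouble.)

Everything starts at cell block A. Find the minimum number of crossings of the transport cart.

Counting alone: the guard can take at most 1 across per trip to cell block B, so moving all 6 needs at least 6 loaded trips out, with a return between consecutive ones — at least 11 crossings.
The safety rule pushes this higher. Following every safe sequence of crossings, the most of the 6 that can be at cell block B as the transport cart arrives there on crossing 11 is 5 — never all 6.
So no plan with fewer than 13 crossings exists, and this one achieves 13:
1. Guard goes to cell block B with the dwarf.
2. Guard goes back to cell block A alone.
3. Guard goes to cell block B with the cleric.
4. Guard goes back to cell block A alone.
5. Guard goes to cell block B with the rogue.
6. Guard goes back to cell block A alone.
7. Guard goes to cell block B with the orc.
8. Guard goes back to cell block A with the dwarf.
9. Guard goes to cell block B with the knight.
10. Guard goes back to cell block A alone.
11. Guard goes to cell block B with the goblin.
12. Guard goes back to cell block A alone.
13. Guard goes to cell block B with the dwarf.

13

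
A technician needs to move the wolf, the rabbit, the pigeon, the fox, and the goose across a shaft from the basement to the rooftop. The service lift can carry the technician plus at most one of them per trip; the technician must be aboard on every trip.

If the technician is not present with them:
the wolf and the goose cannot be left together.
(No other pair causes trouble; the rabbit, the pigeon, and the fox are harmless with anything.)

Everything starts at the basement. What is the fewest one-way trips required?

9

Counting alone: the technician can take at most 1 across per trip to the rooftop, so moving all 5 needs at least 5 loaded trips out, with a return between consecutive ones — at least 9 crossings.
The plan below uses exactly 9 crossings, so it is optimal:
1. Technician goes to the rooftop with the wolf.
2. Technician goes back to the basement alone.
3. Technician goes to the rooftop with the rabbit.
4. Technician goes back to the basement alone.
5. Technician goes to the rooftop with the pigeon.
6. Technician goes back to the basement alone.
7. Technician goes to the rooftop with the fox.
8. Technician goes back to the basement alone.
9. Technician goes to the rooftop with the goose.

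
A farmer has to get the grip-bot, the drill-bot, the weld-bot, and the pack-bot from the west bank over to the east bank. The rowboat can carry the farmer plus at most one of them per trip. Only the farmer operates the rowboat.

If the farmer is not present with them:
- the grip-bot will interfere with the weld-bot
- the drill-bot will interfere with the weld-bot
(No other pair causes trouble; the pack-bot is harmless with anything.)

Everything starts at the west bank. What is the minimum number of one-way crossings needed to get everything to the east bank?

9

Counting alone: the farmer can take at most 1 across per trip to the east bank, so moving all 4 needs at least 4 loaded trips out, with a return between consecutive ones — at least 7 crossings.
The safety rule pushes this higher. Following every safe sequence of crossings, the most of the 4 that can be at the east bank as the rowboat arrives there on crossing 7 is 3 — never all 4.
So no plan with fewer than 9 crossings exists, and this one achieves 9:
1. Farmer goes to the east bank with the weld-bot.
2. Farmer goes back to the west bank alone.
3. Farmer goes to the east bank with the grip-bot.
4. Farmer goes back to the west bank with the weld-bot.
5. Farmer goes to the east bank with the drill-bot.
6. Farmer goes back to the west bank alone.
7. Farmer goes to the east bank with the pack-bot.
8. Farmer goes back to the west bank alone.
9. Farmer goes to the east bank with the weld-bot.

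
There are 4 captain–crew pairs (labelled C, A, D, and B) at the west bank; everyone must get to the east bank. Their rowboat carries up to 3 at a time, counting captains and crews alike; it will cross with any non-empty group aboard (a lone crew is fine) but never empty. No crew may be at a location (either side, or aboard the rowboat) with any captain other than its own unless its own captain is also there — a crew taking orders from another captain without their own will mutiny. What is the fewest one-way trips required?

9

Counting alone: each trip to the east bank takes at most 3 across and each return brings at least 1 back, so after t trips out (and t−1 returns) at most 3t − (t−1) of the 8 are across; that first reaches 8 at t = 4, so at least 7 crossings are needed.
The safety rule pushes this higher. Following every safe sequence of crossings, the most of the 8 that can be at the east bank as the rowboat arrives there on crossing 7 is 7 — never all 8.
So no plan with fewer than 9 crossings exists, and this one achieves 9:
1. captain C and crew C cross → the east bank.
2. captain C crosses ← the west bank.
3. captain A, captain C, and crew A cross → the east bank.
4. captain C and crew C cross ← the west bank.
5. captain B, captain C, and captain D cross → the east bank.
6. crew A crosses ← the west bank.
7. crew A and crew C cross → the east bank.
8. crew C crosses ← the west bank.
9. crew B, crew C, and crew D cross → the east bank.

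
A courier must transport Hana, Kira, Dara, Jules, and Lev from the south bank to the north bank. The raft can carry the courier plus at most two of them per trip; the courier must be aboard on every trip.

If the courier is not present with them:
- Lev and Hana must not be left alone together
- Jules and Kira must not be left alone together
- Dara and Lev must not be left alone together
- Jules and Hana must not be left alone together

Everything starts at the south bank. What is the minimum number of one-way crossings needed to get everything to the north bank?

Counting alone: the courier can take at most 2 across per trip to the north bank, so moving all 5 needs at least 3 loaded trips out, with a return between consecutive ones — at least 5 crossings.
The safety rule pushes this higher. Following every safe sequence of crossings, the most of the 5 that can be at the north bank as the raft arrives there on crossing 5 is 4 — never all 5.
So no plan with fewer than 7 crossings exists, and this one achieves 7:
1. Courier goes to the north bank with Jules and Lev.
2. Courier goes back to the south bank alone.
3. Courier goes to the north bank with Hana.
4. Courier goes back to the south bank with Jules and Lev.
5. Courier goes to the north bank with Dara and Kira.
6. Courier goes back to the south bank alone.
7. Courier goes to the north bank with Jules and Lev.

7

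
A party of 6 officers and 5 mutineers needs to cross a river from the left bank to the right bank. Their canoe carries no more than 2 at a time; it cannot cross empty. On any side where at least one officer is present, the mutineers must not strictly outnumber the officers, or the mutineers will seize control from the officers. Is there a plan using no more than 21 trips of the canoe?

Yes — this plan uses 19 crossings (≤ 21):
1. 2 mutineers → the right bank.  (the left bank: 6O 3M; the right bank: 0O 2M)
2. 1 mutineer ← the left bank.  (the left bank: 6O 4M; the right bank: 0O 1M)
3. 2 mutineers → the right bank.  (the left bank: 6O 2M; the right bank: 0O 3M)
4. 1 mutineer ← the left bank.  (the left bank: 6O 3M; the right bank: 0O 2M)
5. 2 officers → the right bank.  (the left bank: 4O 3M; the right bank: 2O 2M)
6. 1 mutineer ← the left bank.  (the left bank: 4O 4M; the right bank: 2O 1M)
7. 1 officer and 1 mutineer → the right bank.  (the left bank: 3O 3M; the right bank: 3O 2M)
8. 1 officer ← the left bank.  (the left bank: 4O 3M; the right bank: 2O 2M)
9. 1 officer and 1 mutineer → the right bank.  (the left bank: 3O 2M; the right bank: 3O 3M)
10. 1 mutineer ← the left bank.  (the left bank: 3O 3M; the right bank: 3O 2M)
11. 1 officer and 1 mutineer → the right bank.  (the left bank: 2O 2M; the right bank: 4O 3M)
12. 1 officer ← the left bank.  (the left bank: 3O 2M; the right bank: 3O 3M)
13. 1 officer and 1 mutineer → the right bank.  (the left bank: 2O 1M; the right bank: 4O 4M)
14. 1 mutineer ← the left bank.  (the left bank: 2O 2M; the right bank: 4O 3M)
15. 1 officer and 1 mutineer → the right bank.  (the left bank: 1O 1M; the right bank: 5O 4M)
16. 1 officer ← the left bank.  (the left bank: 2O 1M; the right bank: 4O 4M)
17. 1 officer and 1 mutineer → the right bank.  (the left bank: 1O 0M; the right bank: 5O 5M)
18. 1 mutineer ← the left bank.  (the left bank: 1O 1M; the right bank: 5O 4M)
19. 1 officer and 1 mutineer → the right bank.  (the left bank: 0O 0M; the right bank: 6O 5M)

Yes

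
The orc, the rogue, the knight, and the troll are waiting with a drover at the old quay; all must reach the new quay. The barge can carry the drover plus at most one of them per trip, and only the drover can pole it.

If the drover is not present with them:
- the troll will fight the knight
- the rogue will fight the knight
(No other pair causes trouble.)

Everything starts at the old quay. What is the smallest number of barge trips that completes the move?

Counting alone: the drover can take at most 1 across per trip to the new quay, so moving all 4 needs at least 4 loaded trips out, with a return between consecutive ones — at least 7 crossings.
The safety rule pushes this higher. Following every safe sequence of crossings, the most of the 4 that can be at the new quay as the barge arrives there on crossing 7 is 3 — never all 4.
So no plan with fewer than 9 crossings exists, and this one achieves 9:
1. Drover goes to the new quay with the knight.
2. Drover goes back to the old quay alone.
3. Drover goes to the new quay with the orc.
4. Drover goes back to the old quay alone.
5. Drover goes to the new quay with the rogue.
6. Drover goes back to the old quay with the knight.
7. Drover goes to the new quay with the troll.
8. Drover goes back to the old quay alone.
9. Drover goes to the new quay with the knight.

9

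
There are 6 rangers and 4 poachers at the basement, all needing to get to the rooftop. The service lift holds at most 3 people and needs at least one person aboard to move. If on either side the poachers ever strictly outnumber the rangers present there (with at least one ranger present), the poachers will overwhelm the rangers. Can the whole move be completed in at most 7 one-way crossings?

No

Counting alone: each trip to the rooftop takes at most 3 across and each return brings at least 1 back, so after t trips out (and t−1 returns) at most 3t − (t−1) of the 10 are across; that first reaches 10 at t = 5, so at least 9 crossings are needed.
Since 7 < 9, 7 crossings cannot be enough. (The shortest complete plan in fact takes 9:)
1. 2 poachers → the rooftop.  (the basement: 6R 2P; the rooftop: 0R 2P)
2. 1 poacher ← the basement.  (the basement: 6R 3P; the rooftop: 0R 1P)
3. 3 poachers → the rooftop.  (the basement: 6R 0P; the rooftop: 0R 4P)
4. 1 poacher ← the basement.  (the basement: 6R 1P; the rooftop: 0R 3P)
5. 3 rangers → the rooftop.  (the basement: 3R 1P; the rooftop: 3R 3P)
6. 1 poacher ← the basement.  (the basement: 3R 2P; the rooftop: 3R 2P)
7. 1 ranger and 2 poachers → the rooftop.  (the basement: 2R 0P; the rooftop: 4R 4P)
8. 1 poacher ← the basement.  (the basement: 2R 1P; the rooftop: 4R 3P)
9. 2 rangers and 1 poacher → the rooftop.  (the basement: 0R 0P; the rooftop: 6R 4P)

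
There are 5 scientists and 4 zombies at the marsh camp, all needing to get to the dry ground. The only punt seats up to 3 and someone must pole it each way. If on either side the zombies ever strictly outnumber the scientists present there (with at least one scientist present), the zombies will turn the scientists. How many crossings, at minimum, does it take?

Counting alone: each trip to the dry ground takes at most 3 across and each return brings at least 1 back, so after t trips out (and t−1 returns) at most 3t − (t−1) of the 9 are across; that first reaches 9 at t = 4, so at least 7 crossings are needed.
The plan below uses exactly 7 crossings, so it is optimal:
1. 3 zombies → the dry ground.  (the marsh camp: 5S 1Z; the dry ground: 0S 3Z)
2. 1 zombie ← the marsh camp.  (the marsh camp: 5S 2Z; the dry ground: 0S 2Z)
3. 3 scientists → the dry ground.  (the marsh camp: 2S 2Z; the dry ground: 3S 2Z)
4. 1 scientist ← the marsh camp.  (the marsh camp: 3S 2Z; the dry ground: 2S 2Z)
5. 2 scientists and 1 zombie → the dry ground.  (the marsh camp: 1S 1Z; the dry ground: 4S 3Z)
6. 1 scientist ← the marsh camp.  (the marsh camp: 2S 1Z; the dry ground: 3S 3Z)
7. 2 scientists and 1 zombie → the dry ground.  (the marsh camp: 0S 0Z; the dry ground: 5S 4Z)

7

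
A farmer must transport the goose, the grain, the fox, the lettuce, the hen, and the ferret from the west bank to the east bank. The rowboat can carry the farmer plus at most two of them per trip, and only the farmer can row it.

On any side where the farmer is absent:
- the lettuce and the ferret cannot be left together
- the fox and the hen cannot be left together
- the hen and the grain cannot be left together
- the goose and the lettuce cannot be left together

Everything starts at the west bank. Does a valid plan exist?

1. Farmer goes to the east bank with the hen and the lettuce.  [the west bank: the ferret, the fox, the goose, the grain | the east bank: the hen, the lettuce]
2. Farmer goes back to the west bank alone.  [the west bank: the ferret, the fox, the goose, the grain | the east bank: the hen, the lettuce]
3. Farmer goes to the east bank with the goose and the grain.  [the west bank: the ferret, the fox | the east bank: the goose, the grain, the hen, the lettuce]
4. Farmer goes back to the west bank with the hen and the lettuce.  [the west bank: the ferret, the fox, the hen, the lettuce | the east bank: the goose, the grain]
5. Farmer goes to the east bank with the ferret and the fox.  [the west bank: the hen, the lettuce | the east bank: the ferret, the fox, the goose, the grain]
6. Farmer goes back to the west bank alone.  [the west bank: the hen, the lettuce | the east bank: the ferret, the fox, the goose, the grain]
7. Farmer goes to the east bank with the hen and the lettuce.  [the west bank: — | the east bank: the ferret, the fox, the goose, the grain, the hen, the lettuce]

Yes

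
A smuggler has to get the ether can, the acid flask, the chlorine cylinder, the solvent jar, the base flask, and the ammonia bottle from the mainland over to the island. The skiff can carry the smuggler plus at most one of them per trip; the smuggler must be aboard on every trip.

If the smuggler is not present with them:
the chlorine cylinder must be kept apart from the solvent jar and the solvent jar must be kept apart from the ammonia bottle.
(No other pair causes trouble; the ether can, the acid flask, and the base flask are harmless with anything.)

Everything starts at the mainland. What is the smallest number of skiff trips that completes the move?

13

Counting alone: the smuggler can take at most 1 across per trip to the island, so moving all 6 needs at least 6 loaded trips out, with a return between consecutive ones — at least 11 crossings.
The safety rule pushes this higher. Following every safe sequence of crossings, the most of the 6 that can be at the island as the skiff arrives there on crossing 11 is 5 — never all 6.
So no plan with fewer than 13 crossings exists, and this one achieves 13:
1. Smuggler goes to the island with the solvent jar.  [the mainland: the acid flask, the ammonia bottle, the base flask, the chlorine cylinder, the ether can | the island: the solvent jar]
2. Smuggler goes back to the mainland alone.  [the mainland: the acid flask, the ammonia bottle, the base flask, the chlorine cylinder, the ether can | the island: the solvent jar]
3. Smuggler goes to the island with the ether can.  [the mainland: the acid flask, the ammonia bottle, the base flask, the chlorine cylinder | the island: the ether can, the solvent jar]
4. Smuggler goes back to the mainland alone.  [the mainland: the acid flask, the ammonia bottle, the base flask, the chlorine cylinder | the island: the ether can, the solvent jar]
5. Smuggler goes to the island with the acid flask.  [the mainland: the ammonia bottle, the base flask, the chlorine cylinder | the island: the acid flask, the ether can, the solvent jar]
6. Smuggler goes back to the mainland alone.  [the mainland: the ammonia bottle, the base flask, the chlorine cylinder | the island: the acid flask, the ether can, the solvent jar]
7. Smuggler goes to the island with the chlorine cylinder.  [the mainland: the ammonia bottle, the base flask | the island: the acid flask, the chlorine cylinder, the ether can, the solvent jar]
8. Smuggler goes back to the mainland with the solvent jar.  [the mainland: the ammonia bottle, the base flask, the solvent jar | the island: the acid flask, the chlorine cylinder, the ether can]
9. Smuggler goes to the island with the ammonia bottle.  [the mainland: the base flask, the solvent jar | the island: the acid flask, the ammonia bottle, the chlorine cylinder, the ether can]
10. Smuggler goes back to the mainland alone.  [the mainland: the base flask, the solvent jar | the island: the acid flask, the ammonia bottle, the chlorine cylinder, the ether can]
11. Smuggler goes to the island with the base flask.  [the mainland: the solvent jar | the island: the acid flask, the ammonia bottle, the base flask, the chlorine cylinder, the ether can]
12. Smuggler goes back to the mainland alone.  [the mainland: the solvent jar | the island: the acid flask, the ammonia bottle, the base flask, the chlorine cylinder, the ether can]
13. Smuggler goes to the island with the solvent jar.  [the mainland: — | the island: the acid flask, the ammonia bottle, the base flask, the chlorine cylinder, the ether can, the solvent jar]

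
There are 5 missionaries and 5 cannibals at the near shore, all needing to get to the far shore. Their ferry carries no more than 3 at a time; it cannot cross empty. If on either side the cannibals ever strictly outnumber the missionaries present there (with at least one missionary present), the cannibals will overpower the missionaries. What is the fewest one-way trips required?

11

Counting alone: each trip to the far shore takes at most 3 across and each return brings at least 1 back, so after t trips out (and t−1 returns) at most 3t − (t−1) of the 10 are across; that first reaches 10 at t = 5, so at least 9 crossings are needed.
The safety rule pushes this higher. Following every safe sequence of crossings, the most of the 10 that can be at the far shore as the ferry arrives there on crossing 9 is 9 — never all 10.
So no plan with fewer than 11 crossings exists, and this one achieves 11:
1. 2 cannibals → the far shore.  (the near shore: 5M 3C; the far shore: 0M 2C)
2. 1 cannibal ← the near shore.  (the near shore: 5M 4C; the far shore: 0M 1C)
3. 3 cannibals → the far shore.  (the near shore: 5M 1C; the far shore: 0M 4C)
4. 1 cannibal ← the near shore.  (the near shore: 5M 2C; the far shore: 0M 3C)
5. 3 missionaries → the far shore.  (the near shore: 2M 2C; the far shore: 3M 3C)
6. 1 missionary and 1 cannibal ← the near shore.  (the near shore: 3M 3C; the far shore: 2M 2C)
7. 3 missionaries → the far shore.  (the near shore: 0M 3C; the far shore: 5M 2C)
8. 1 cannibal ← the near shore.  (the near shore: 0M 4C; the far shore: 5M 1C)
9. 2 cannibals → the far shore.  (the near shore: 0M 2C; the far shore: 5M 3C)
10. 1 cannibal ← the near shore.  (the near shore: 0M 3C; the far shore: 5M 2C)
11. 3 cannibals → the far shore.  (the near shore: 0M 0C; the far shore: 5M 5C)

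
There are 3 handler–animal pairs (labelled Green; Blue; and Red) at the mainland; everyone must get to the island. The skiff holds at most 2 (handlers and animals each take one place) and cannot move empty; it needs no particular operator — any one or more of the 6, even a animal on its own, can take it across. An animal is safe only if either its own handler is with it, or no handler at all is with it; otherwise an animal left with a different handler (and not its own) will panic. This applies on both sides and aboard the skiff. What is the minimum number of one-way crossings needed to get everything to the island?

11

Counting alone: each trip to the island takes at most 2 across and each return brings at least 1 back, so after t trips out (and t−1 returns) at most 2t − (t−1) of the 6 are across; that first reaches 6 at t = 5, so at least 9 crossings are needed.
The safety rule pushes this higher. Following every safe sequence of crossings, the most of the 6 that can be at the island as the skiff arrives there on crossing 9 is 5 — never all 6.
So no plan with fewer than 11 crossings exists, and this one achieves 11:
1. animal Green and handler Green cross → the island.
2. handler Green crosses ← the mainland.
3. animal Blue and animal Red cross → the island.
4. animal Green crosses ← the mainland.
5. handler Blue and handler Red cross → the island.
6. animal Blue and handler Blue cross ← the mainland.
7. handler Blue and handler Green cross → the island.
8. animal Red crosses ← the mainland.
9. animal Blue and animal Green cross → the island.
10. handler Red crosses ← the mainland.
11. animal Red and handler Red cross → the island.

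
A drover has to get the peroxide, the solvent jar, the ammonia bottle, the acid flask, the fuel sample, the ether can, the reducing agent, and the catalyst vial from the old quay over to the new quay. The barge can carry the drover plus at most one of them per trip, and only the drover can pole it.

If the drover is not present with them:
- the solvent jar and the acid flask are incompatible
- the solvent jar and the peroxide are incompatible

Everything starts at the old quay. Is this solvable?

1. Drover goes to the new quay with the solvent jar.  [the old quay: the acid flask, the ammonia bottle, the catalyst vial, the ether can, the fuel sample, the peroxide, the reducing agent | the new quay: the solvent jar]
2. Drover goes back to the old quay alone.  [the old quay: the acid flask, the ammonia bottle, the catalyst vial, the ether can, the fuel sample, the peroxide, the reducing agent | the new quay: the solvent jar]
3. Drover goes to the new quay with the peroxide.  [the old quay: the acid flask, the ammonia bottle, the catalyst vial, the ether can, the fuel sample, the reducing agent | the new quay: the peroxide, the solvent jar]
4. Drover goes back to the old quay with the solvent jar.  [the old quay: the acid flask, the ammonia bottle, the catalyst vial, the ether can, the fuel sample, the reducing agent, the solvent jar | the new quay: the peroxide]
5. Drover goes to the new quay with the acid flask.  [the old quay: the ammonia bottle, the catalyst vial, the ether can, the fuel sample, the reducing agent, the solvent jar | the new quay: the acid flask, the peroxide]
6. Drover goes back to the old quay alone.  [the old quay: the ammonia bottle, the catalyst vial, the ether can, the fuel sample, the reducing agent, the solvent jar | the new quay: the acid flask, the peroxide]
7. Drover goes to the new quay with the ammonia bottle.  [the old quay: the catalyst vial, the ether can, the fuel sample, the reducing agent, the solvent jar | the new quay: the acid flask, the ammonia bottle, the peroxide]
8. Drover goes back to the old quay alone.  [the old quay: the catalyst vial, the ether can, the fuel sample, the reducing agent, the solvent jar | the new quay: the acid flask, the ammonia bottle, the peroxide]
9. Drover goes to the new quay with the fuel sample.  [the old quay: the catalyst vial, the ether can, the reducing agent, the solvent jar | the new quay: the acid flask, the ammonia bottle, the fuel sample, the peroxide]
10. Drover goes back to the old quay alone.  [the old quay: the catalyst vial, the ether can, the reducing agent, the solvent jar | the new quay: the acid flask, the ammonia bottle, the fuel sample, the peroxide]
11. Drover goes to the new quay with the ether can.  [the old quay: the catalyst vial, the reducing agent, the solvent jar | the new quay: the acid flask, the ammonia bottle, the ether can, the fuel sample, the peroxide]
12. Drover goes back to the old quay alone.  [the old quay: the catalyst vial, the reducing agent, the solvent jar | the new quay: the acid flask, the ammonia bottle, the ether can, the fuel sample, the peroxide]
13. Drover goes to the new quay with the reducing agent.  [the old quay: the catalyst vial, the solvent jar | the new quay: the acid flask, the ammonia bottle, the ether can, the fuel sample, the peroxide, the reducing agent]
14. Drover goes back to the old quay alone.  [the old quay: the catalyst vial, the solvent jar | the new quay: the acid flask, the ammonia bottle, the ether can, the fuel sample, the peroxide, the reducing agent]
15. Drover goes to the new quay with the catalyst vial.  [the old quay: the solvent jar | the new quay: the acid flask, the ammonia bottle, the catalyst vial, the ether can, the fuel sample, the peroxide, the reducing agent]
16. Drover goes back to the old quay alone.  [the old quay: the solvent jar | the new quay: the acid flask, the ammonia bottle, the catalyst vial, the ether can, the fuel sample, the peroxide, the reducing agent]
17. Drover goes to the new quay with the solvent jar.  [the old quay: — | the new quay: the acid flask, the ammonia bottle, the catalyst vial, the ether can, the fuel sample, the peroxide, the reducing agent, the solvent jar]

Yes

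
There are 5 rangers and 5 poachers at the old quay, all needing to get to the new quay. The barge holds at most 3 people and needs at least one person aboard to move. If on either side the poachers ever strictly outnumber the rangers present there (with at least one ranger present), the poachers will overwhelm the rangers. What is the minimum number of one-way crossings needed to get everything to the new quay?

11

Counting alone: each trip to the new quay takes at most 3 across and each return brings at least 1 back, so after t trips out (and t−1 returns) at most 3t − (t−1) of the 10 are across; that first reaches 10 at t = 5, so at least 9 crossings are needed.
The safety rule pushes this higher. Following every safe sequence of crossings, the most of the 10 that can be at the new quay as the barge arrives there on crossing 9 is 9 — never all 10.
So no plan with fewer than 11 crossings exists, and this one achieves 11:
1. 2 poachers → the new quay.  (the old quay: 5R 3P; the new quay: 0R 2P)
2. 1 poacher ← the old quay.  (the old quay: 5R 4P; the new quay: 0R 1P)
3. 3 poachers → the new quay.  (the old quay: 5R 1P; the new quay: 0R 4P)
4. 1 poacher ← the old quay.  (the old quay: 5R 2P; the new quay: 0R 3P)
5. 3 rangers → the new quay.  (the old quay: 2R 2P; the new quay: 3R 3P)
6. 1 ranger and 1 poacher ← the old quay.  (the old quay: 3R 3P; the new quay: 2R 2P)
7. 3 rangers → the new quay.  (the old quay: 0R 3P; the new quay: 5R 2P)
8. 1 poacher ← the old quay.  (the old quay: 0R 4P; the new quay: 5R 1P)
9. 2 poachers → the new quay.  (the old quay: 0R 2P; the new quay: 5R 3P)
10. 1 poacher ← the old quay.  (the old quay: 0R 3P; the new quay: 5R 2P)
11. 3 poachers → the new quay.  (the old quay: 0R 0P; the new quay: 5R 5P)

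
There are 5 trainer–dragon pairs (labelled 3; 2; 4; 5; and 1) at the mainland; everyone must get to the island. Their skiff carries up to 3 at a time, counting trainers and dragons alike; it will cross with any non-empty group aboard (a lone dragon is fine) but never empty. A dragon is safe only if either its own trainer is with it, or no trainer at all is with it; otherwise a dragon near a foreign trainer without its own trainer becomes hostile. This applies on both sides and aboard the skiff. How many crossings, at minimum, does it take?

Counting alone: each trip to the island takes at most 3 across and each return brings at least 1 back, so after t trips out (and t−1 returns) at most 3t − (t−1) of the 10 are across; that first reaches 10 at t = 5, so at least 9 crossings are needed.
The safety rule pushes this higher. Following every safe sequence of crossings, the most of the 10 that can be at the island as the skiff arrives there on crossing 9 is 9 — never all 10.
So no plan with fewer than 11 crossings exists, and this one achieves 11:
1. dragon 3 and trainer 3 cross → the island.
2. trainer 3 crosses ← the mainland.
3. dragon 2, dragon 4, and dragon 5 cross → the island.
4. dragon 3 crosses ← the mainland.
5. trainer 2, trainer 4, and trainer 5 cross → the island.
6. dragon 2 and trainer 2 cross ← the mainland.
7. trainer 1, trainer 2, and trainer 3 cross → the island.
8. dragon 4 crosses ← the mainland.
9. dragon 2 and dragon 3 cross → the island.
10. dragon 3 crosses ← the mainland.
11. dragon 1, dragon 3, and dragon 4 cross → the island.

11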